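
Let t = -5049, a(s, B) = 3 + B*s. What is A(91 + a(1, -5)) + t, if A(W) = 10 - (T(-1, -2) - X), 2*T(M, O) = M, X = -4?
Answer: -10085/2 ≈ -5042.5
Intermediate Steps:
T(M, O) = M/2
A(W) = 13/2 (A(W) = 10 - ((½)*(-1) - 1*(-4)) = 10 - (-½ + 4) = 10 - 1*7/2 = 10 - 7/2 = 13/2)
A(91 + a(1, -5)) + t = 13/2 - 5049 = -10085/2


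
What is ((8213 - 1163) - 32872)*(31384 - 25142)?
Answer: -161180924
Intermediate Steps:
((8213 - 1163) - 32872)*(31384 - 25142) = (7050 - 32872)*6242 = -25822*6242 = -161180924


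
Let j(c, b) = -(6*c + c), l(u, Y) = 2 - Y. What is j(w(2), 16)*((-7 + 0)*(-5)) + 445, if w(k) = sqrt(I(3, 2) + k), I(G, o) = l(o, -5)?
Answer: -290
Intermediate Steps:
I(G, o) = 7 (I(G, o) = 2 - 1*(-5) = 2 + 5 = 7)
w(k) = sqrt(7 + k)
j(c, b) = -7*c
j(w(2), 16)*((-7 + 0)*(-5)) + 445 = (-7*sqrt(7 + 2))*((-7 + 0)*(-5)) + 445 = (-7*sqrt(9))*(-7*(-5)) + 445 = -7*3*35 + 445 = -21*35 + 445 = -735 + 445 = -290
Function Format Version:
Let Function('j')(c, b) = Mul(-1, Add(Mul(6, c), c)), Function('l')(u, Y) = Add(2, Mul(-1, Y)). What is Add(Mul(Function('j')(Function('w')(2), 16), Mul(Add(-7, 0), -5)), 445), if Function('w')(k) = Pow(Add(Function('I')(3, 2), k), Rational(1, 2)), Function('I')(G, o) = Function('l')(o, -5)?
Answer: -290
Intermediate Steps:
Function('I')(G, o) = 7 (Function('I')(G, o) = Add(2, Mul(-1, -5)) = Add(2, 5) = 7)
Function('w')(k) = Pow(Add(7, k), Rational(1, 2))
Function('j')(c, b) = Mul(-7, c) (Function('j')(c, b) = Mul(-1, Mul(7, c)) = Mul(-7, c))
Add(Mul(Function('j')(Function('w')(2), 16), Mul(Add(-7, 0), -5)), 445) = Add(Mul(Mul(-7, Pow(Add(7, 2), Rational(1, 2))), Mul(Add(-7, 0), -5)), 445) = Add(Mul(Mul(-7, Pow(9, Rational(1, 2))), Mul(-7, -5)), 445) = Add(Mul(Mul(-7, 3), 35), 445) = Add(Mul(-21, 35), 445) = Add(-735, 445) = -290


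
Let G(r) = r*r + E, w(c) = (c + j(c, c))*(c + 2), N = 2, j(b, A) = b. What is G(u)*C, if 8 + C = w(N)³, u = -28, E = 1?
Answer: 3209080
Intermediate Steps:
w(c) = 2*c*(2 + c) (w(c) = (c + c)*(c + 2) = (2*c)*(2 + c) = 2*c*(2 + c))
G(r) = 1 + r² (G(r) = r*r + 1 = r² + 1 = 1 + r²)
C = 4088 (C = -8 + (2*2*(2 + 2))³ = -8 + (2*2*4)³ = -8 + 16³ = -8 + 4096 = 4088)
G(u)*C = (1 + (-28)²)*4088 = (1 + 784)*4088 = 785*4088 = 3209080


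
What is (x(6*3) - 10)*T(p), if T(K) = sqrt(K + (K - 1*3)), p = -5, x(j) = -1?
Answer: -11*I*sqrt(13) ≈ -39.661*I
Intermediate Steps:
T(K) = sqrt(-3 + 2*K) (T(K) = sqrt(K + (K - 3)) = sqrt(K + (-3 + K)) = sqrt(-3 + 2*K))
(x(6*3) - 10)*T(p) = (-1 - 10)*sqrt(-3 + 2*(-5)) = -11*sqrt(-3 - 10) = -11*I*sqrt(13)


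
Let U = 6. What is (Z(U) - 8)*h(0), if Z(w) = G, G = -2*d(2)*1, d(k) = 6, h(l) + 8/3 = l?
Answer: 160/3 ≈ 53.333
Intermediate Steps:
h(l) = -8/3 + l
G = -12 (G = -2*6*1 = -12*1 = -12)
Z(w) = -12
(Z(U) - 8)*h(0) = (-12 - 8)*(-8/3 + 0) = -20*(-8/3) = 160/3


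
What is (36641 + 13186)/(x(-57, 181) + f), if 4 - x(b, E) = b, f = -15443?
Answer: -49827/15382 ≈ -3.2393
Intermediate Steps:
x(b, E) = 4 - b
(36641 + 13186)/(x(-57, 181) + f) = (36641 + 13186)/((4 - 1*(-57)) - 15443) = 49827/((4 + 57) - 15443) = 49827/(61 - 15443) = 49827/(-15382) = 49827*(-1/15382) = -49827/15382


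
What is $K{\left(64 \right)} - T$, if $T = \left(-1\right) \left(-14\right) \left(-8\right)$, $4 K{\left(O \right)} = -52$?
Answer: $99$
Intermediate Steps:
$K{\left(O \right)} = -13$ ($K{\left(O \right)} = \frac{1}{4} \left(-52\right) = -13$)
$T = -112$ ($T = 14 \left(-8\right) = -112$)
$K{\left(64 \right)} - T = -13 - -112 = -13 + 112 = 99$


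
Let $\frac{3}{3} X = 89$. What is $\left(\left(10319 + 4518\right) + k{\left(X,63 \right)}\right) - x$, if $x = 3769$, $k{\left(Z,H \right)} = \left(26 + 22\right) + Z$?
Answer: $11205$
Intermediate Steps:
$X = 89$
$k{\left(Z,H \right)} = 48 + Z$
$\left(\left(10319 + 4518\right) + k{\left(X,63 \right)}\right) - x = \left(\left(10319 + 4518\right) + \left(48 + 89\right)\right) - 3769 = \left(14837 + 137\right) - 3769 = 14974 - 3769 = 11205$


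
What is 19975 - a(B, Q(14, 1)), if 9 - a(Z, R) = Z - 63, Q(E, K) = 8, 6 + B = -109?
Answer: 19788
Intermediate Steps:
B = -115 (B = -6 - 109 = -115)
a(Z, R) = 72 - Z (a(Z, R) = 9 - (Z - 63) = 9 - (-63 + Z) = 9 + (63 - Z) = 72 - Z)
19975 - a(B, Q(14, 1)) = 19975 - (72 - 1*(-115)) = 19975 - (72 + 115) = 19975 - 1*187 = 19975 - 187 = 19788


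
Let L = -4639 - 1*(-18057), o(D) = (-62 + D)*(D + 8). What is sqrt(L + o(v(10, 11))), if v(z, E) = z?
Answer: 79*sqrt(2) ≈ 111.72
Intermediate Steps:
o(D) = (-62 + D)*(8 + D)
L = 13418 (L = -4639 + 18057 = 13418)
sqrt(L + o(v(10, 11))) = sqrt(13418 + (-496 + 10**2 - 54*10)) = sqrt(13418 + (-496 + 100 - 540)) = sqrt(13418 - 936) = sqrt(12482) = 79*sqrt(2)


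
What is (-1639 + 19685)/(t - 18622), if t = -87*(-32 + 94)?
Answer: -9023/12008 ≈ -0.75142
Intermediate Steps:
t = -5394 (t = -87*62 = -5394)
(-1639 + 19685)/(t - 18622) = (-1639 + 19685)/(-5394 - 18622) = 18046/(-24016) = 18046*(-1/24016) = -9023/12008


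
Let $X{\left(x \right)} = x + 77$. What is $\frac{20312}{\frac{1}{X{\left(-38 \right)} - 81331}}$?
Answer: $-1651203104$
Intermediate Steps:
$X{\left(x \right)} = 77 + x$
$\frac{20312}{\frac{1}{X{\left(-38 \right)} - 81331}} = \frac{20312}{\frac{1}{\left(77 - 38\right) - 81331}} = \frac{20312}{\frac{1}{39 - 81331}} = \frac{20312}{\frac{1}{-81292}} = \frac{20312}{- \frac{1}{81292}} = 20312 \left(-81292\right) = -1651203104$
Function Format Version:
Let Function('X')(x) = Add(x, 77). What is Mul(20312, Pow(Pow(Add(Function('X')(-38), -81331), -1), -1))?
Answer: -1651203104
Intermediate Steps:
Function('X')(x) = Add(77, x)
Mul(20312, Pow(Pow(Add(Function('X')(-38), -81331), -1), -1)) = Mul(20312, Pow(Pow(Add(Add(77, -38), -81331), -1), -1)) = Mul(20312, Pow(Pow(Add(39, -81331), -1), -1)) = Mul(20312, Pow(Pow(-81292, -1), -1)) = Mul(20312, Pow(Rational(-1, 81292), -1)) = Mul(20312, -81292) = -1651203104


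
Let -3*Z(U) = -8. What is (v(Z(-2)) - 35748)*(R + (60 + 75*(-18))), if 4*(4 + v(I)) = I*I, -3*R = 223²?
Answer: 17245585448/27 ≈ 6.3873e+8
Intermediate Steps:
R = -49729/3 (R = -⅓*223² = -⅓*49729 = -49729/3 ≈ -16576.)
Z(U) = 8/3 (Z(U) = -⅓*(-8) = 8/3)
v(I) = -4 + I²/4 (v(I) = -4 + (I*I)/4 = -4 + I²/4)
(v(Z(-2)) - 35748)*(R + (60 + 75*(-18))) = ((-4 + (8/3)²/4) - 35748)*(-49729/3 + (60 + 75*(-18))) = ((-4 + (¼)*(64/9)) - 35748)*(-49729/3 + (60 - 1350)) = ((-4 + 16/9) - 35748)*(-49729/3 - 1290) = (-20/9 - 35748)*(-53599/3) = -321752/9*(-53599/3) = 17245585448/27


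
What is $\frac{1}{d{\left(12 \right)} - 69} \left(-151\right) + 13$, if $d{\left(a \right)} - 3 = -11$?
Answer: $\frac{1152}{77} \approx 14.961$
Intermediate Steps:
$d{\left(a \right)} = -8$ ($d{\left(a \right)} = 3 - 11 = -8$)
$\frac{1}{d{\left(12 \right)} - 69} \left(-151\right) + 13 = \frac{1}{-8 - 69} \left(-151\right) + 13 = \frac{1}{-77} \left(-151\right) + 13 = \left(- \frac{1}{77}\right) \left(-151\right) + 13 = \frac{151}{77} + 13 = \frac{1152}{77}$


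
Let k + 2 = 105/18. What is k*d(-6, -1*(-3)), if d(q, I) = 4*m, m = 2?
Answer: 92/3 ≈ 30.667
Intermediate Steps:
d(q, I) = 8 (d(q, I) = 4*2 = 8)
k = 23/6 (k = -2 + 105/18 = -2 + 105*(1/18) = -2 + 35/6 = 23/6 ≈ 3.8333)
k*d(-6, -1*(-3)) = (23/6)*8 = 92/3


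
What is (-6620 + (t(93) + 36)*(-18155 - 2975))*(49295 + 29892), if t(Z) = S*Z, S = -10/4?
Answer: 328263769475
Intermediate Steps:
S = -5/2 (S = -10*¼ = -5/2 ≈ -2.5000)
t(Z) = -5*Z/2
(-6620 + (t(93) + 36)*(-18155 - 2975))*(49295 + 29892) = (-6620 + (-5/2*93 + 36)*(-18155 - 2975))*(49295 + 29892) = (-6620 + (-465/2 + 36)*(-21130))*79187 = (-6620 - 393/2*(-21130))*79187 = (-6620 + 4152045)*79187 = 4145425*79187 = 328263769475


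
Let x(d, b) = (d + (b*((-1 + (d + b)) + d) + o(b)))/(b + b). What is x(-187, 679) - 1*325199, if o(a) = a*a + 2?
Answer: -220476485/679 ≈ -3.2471e+5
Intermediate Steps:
o(a) = 2 + a² (o(a) = a² + 2 = 2 + a²)
x(d, b) = (2 + d + b² + b*(-1 + b + 2*d))/(2*b) (x(d, b) = (d + (b*((-1 + (d + b)) + d) + (2 + b²)))/(b + b) = (d + (b*((-1 + (b + d)) + d) + (2 + b²)))/((2*b)) = (d + (b*((-1 + b + d) + d) + (2 + b²)))*(1/(2*b)) = (d + (b*(-1 + b + 2*d) + (2 + b²)))*(1/(2*b)) = (d + (2 + b² + b*(-1 + b + 2*d)))*(1/(2*b)) = (2 + d + b² + b*(-1 + b + 2*d))*(1/(2*b)) = (2 + d + b² + b*(-1 + b + 2*d))/(2*b))
x(-187, 679) - 1*325199 = (-½ + 679 - 187 + 1/679 + (½)*(-187)/679) - 1*325199 = (-½ + 679 - 187 + 1/679 + (½)*(-187)*(1/679)) - 325199 = (-½ + 679 - 187 + 1/679 - 187/1358) - 325199 = 333636/679 - 325199 = -220476485/679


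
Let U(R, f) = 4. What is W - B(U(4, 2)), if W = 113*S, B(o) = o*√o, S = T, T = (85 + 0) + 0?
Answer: 9597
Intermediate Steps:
T = 85 (T = 85 + 0 = 85)
S = 85
B(o) = o^(3/2)
W = 9605 (W = 113*85 = 9605)
W - B(U(4, 2)) = 9605 - 4^(3/2) = 9605 - 1*8 = 9605 - 8 = 9597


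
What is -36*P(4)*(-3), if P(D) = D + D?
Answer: 864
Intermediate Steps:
P(D) = 2*D
-36*P(4)*(-3) = -72*4*(-3) = -36*8*(-3) = -288*(-3) = 864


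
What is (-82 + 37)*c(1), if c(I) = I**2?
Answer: -45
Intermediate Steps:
(-82 + 37)*c(1) = (-82 + 37)*1**2 = -45*1 = -45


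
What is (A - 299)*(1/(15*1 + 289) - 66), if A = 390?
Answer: -1825733/304 ≈ -6005.7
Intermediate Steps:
(A - 299)*(1/(15*1 + 289) - 66) = (390 - 299)*(1/(15*1 + 289) - 66) = 91*(1/(15 + 289) - 66) = 91*(1/304 - 66) = 91*(-20063/304) = -1825733/304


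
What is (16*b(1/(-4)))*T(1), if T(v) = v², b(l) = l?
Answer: -4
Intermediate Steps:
(16*b(1/(-4)))*T(1) = (16/(-4))*1² = (16*(-¼))*1 = -4*1 = -4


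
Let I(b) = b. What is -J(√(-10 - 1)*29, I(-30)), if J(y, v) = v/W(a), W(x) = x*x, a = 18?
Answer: 5/54 ≈ 0.092593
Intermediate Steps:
W(x) = x²
J(y, v) = v/324 (J(y, v) = v/(18²) = v/324)
-J(√(-10 - 1)*29, I(-30)) = -(-30)/324 = -1*(-5/54) = 5/54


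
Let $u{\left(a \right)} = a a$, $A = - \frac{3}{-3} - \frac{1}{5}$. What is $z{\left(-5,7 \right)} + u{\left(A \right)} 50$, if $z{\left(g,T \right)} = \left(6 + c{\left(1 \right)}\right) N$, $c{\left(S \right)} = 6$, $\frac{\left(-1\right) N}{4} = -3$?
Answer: $176$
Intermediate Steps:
$N = 12$ ($N = \left(-4\right) \left(-3\right) = 12$)
$A = \frac{4}{5}$ ($A = \left(-3\right) \left(- \frac{1}{3}\right) - \frac{1}{5} = 1 - \frac{1}{5} = \frac{4}{5} \approx 0.8$)
$z{\left(g,T \right)} = 144$ ($z{\left(g,T \right)} = \left(6 + 6\right) 12 = 12 \cdot 12 = 144$)
$u{\left(a \right)} = a^{2}$
$z{\left(-5,7 \right)} + u{\left(A \right)} 50 = 144 + \left(\frac{4}{5}\right)^{2} \cdot 50 = 144 + \frac{16}{25} \cdot 50 = 144 + 32 = 176$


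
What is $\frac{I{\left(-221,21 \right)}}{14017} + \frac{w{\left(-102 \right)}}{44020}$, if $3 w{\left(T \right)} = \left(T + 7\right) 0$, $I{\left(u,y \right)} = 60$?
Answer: $\frac{60}{14017} \approx 0.0042805$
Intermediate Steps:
$w{\left(T \right)} = 0$ ($w{\left(T \right)} = \frac{\left(T + 7\right) 0}{3} = \frac{\left(7 + T\right) 0}{3} = \frac{1}{3} \cdot 0 = 0$)
$\frac{I{\left(-221,21 \right)}}{14017} + \frac{w{\left(-102 \right)}}{44020} = \frac{60}{14017} + \frac{0}{44020} = 60 \cdot \frac{1}{14017} + 0 \cdot \frac{1}{44020} = \frac{60}{14017} + 0 = \frac{60}{14017}$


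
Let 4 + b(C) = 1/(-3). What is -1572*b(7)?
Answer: 6812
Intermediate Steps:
b(C) = -13/3 (b(C) = -4 + 1/(-3) = -4 - ⅓ = -13/3)
-1572*b(7) = -1572*(-13/3) = 6812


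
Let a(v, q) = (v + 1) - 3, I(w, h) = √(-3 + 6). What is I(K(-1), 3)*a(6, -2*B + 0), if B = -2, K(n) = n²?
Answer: 4*√3 ≈ 6.9282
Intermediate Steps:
I(w, h) = √3
a(v, q) = -2 + v (a(v, q) = (1 + v) - 3 = -2 + v)
I(K(-1), 3)*a(6, -2*B + 0) = √3*(-2 + 6) = √3*4 = 4*√3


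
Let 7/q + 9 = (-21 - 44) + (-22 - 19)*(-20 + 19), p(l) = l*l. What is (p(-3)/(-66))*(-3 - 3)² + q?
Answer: -169/33 ≈ -5.1212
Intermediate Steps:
p(l) = l²
q = -7/33 (q = 7/(-9 + ((-21 - 44) + (-22 - 19)*(-20 + 19))) = 7/(-9 + (-65 - 41*(-1))) = 7/(-9 + (-65 + 41)) = 7/(-9 - 24) = 7/(-33) = 7*(-1/33) = -7/33 ≈ -0.21212)
(p(-3)/(-66))*(-3 - 3)² + q = ((-3)²/(-66))*(-3 - 3)² - 7/33 = (9*(-1/66))*(-6)² - 7/33 = -3/22*36 - 7/33 = -54/11 - 7/33 = -169/33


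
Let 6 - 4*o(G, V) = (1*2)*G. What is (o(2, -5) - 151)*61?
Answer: -18361/2 ≈ -9180.5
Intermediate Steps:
o(G, V) = 3/2 - G/2 (o(G, V) = 3/2 - 1*2*G/4 = 3/2 - G/2)
(o(2, -5) - 151)*61 = ((3/2 - ½*2) - 151)*61 = ((3/2 - 1) - 151)*61 = (½ - 151)*61 = -301/2*61 = -18361/2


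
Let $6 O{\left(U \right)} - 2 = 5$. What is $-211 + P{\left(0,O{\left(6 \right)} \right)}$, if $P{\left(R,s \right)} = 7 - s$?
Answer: $- \frac{1231}{6} \approx -205.17$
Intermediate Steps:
$O{\left(U \right)} = \frac{7}{6}$ ($O{\left(U \right)} = \frac{1}{3} + \frac{1}{6} \cdot 5 = \frac{1}{3} + \frac{5}{6} = \frac{7}{6}$)
$-211 + P{\left(0,O{\left(6 \right)} \right)} = -211 + \left(7 - \frac{7}{6}\right) = -211 + \frac{35}{6} = - \frac{1231}{6}$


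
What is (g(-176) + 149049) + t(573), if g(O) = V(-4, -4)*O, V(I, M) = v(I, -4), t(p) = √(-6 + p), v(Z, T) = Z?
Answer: 149753 + 9*√7 ≈ 1.4978e+5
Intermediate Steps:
V(I, M) = I
g(O) = -4*O
(g(-176) + 149049) + t(573) = (-4*(-176) + 149049) + √(-6 + 573) = (704 + 149049) + √567 = 149753 + 9*√7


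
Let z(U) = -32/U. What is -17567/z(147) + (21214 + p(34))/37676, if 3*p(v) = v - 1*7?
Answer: 24323315015/301408 ≈ 80699.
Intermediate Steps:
p(v) = -7/3 + v/3 (p(v) = (v - 1*7)/3 = (v - 7)/3 = (-7 + v)/3 = -7/3 + v/3)
-17567/z(147) + (21214 + p(34))/37676 = -17567/((-32/147)) + (21214 + (-7/3 + (1/3)*34))/37676 = -17567/((-32*1/147)) + (21214 + (-7/3 + 34/3))*(1/37676) = -17567/(-32/147) + (21214 + 9)*(1/37676) = -17567*(-147/32) + 21223*(1/37676) = 2582349/32 + 21223/37676 = 24323315015/301408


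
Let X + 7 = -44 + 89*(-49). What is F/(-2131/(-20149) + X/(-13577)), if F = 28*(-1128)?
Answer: -8640212939232/117829975 ≈ -73328.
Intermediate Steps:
X = -4412 (X = -7 + (-44 + 89*(-49)) = -7 + (-44 - 4361) = -7 - 4405 = -4412)
F = -31584
F/(-2131/(-20149) + X/(-13577)) = -31584/(-2131/(-20149) - 4412/(-13577)) = -31584/(-2131*(-1/20149) - 4412*(-1/13577)) = -31584/(2131/20149 + 4412/13577) = -31584/117829975/273562973 = -31584*273562973/117829975 = -8640212939232/117829975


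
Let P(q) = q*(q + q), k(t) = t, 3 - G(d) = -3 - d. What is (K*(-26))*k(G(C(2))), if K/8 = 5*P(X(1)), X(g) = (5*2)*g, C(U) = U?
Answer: -1664000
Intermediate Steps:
X(g) = 10*g
G(d) = 6 + d (G(d) = 3 - (-3 - d) = 3 + (3 + d) = 6 + d)
P(q) = 2*q² (P(q) = q*(2*q) = 2*q²)
K = 8000 (K = 8*(5*(2*(10*1)²)) = 8*(5*(2*10²)) = 8*(5*(2*100)) = 8*(5*200) = 8*1000 = 8000)
(K*(-26))*k(G(C(2))) = (8000*(-26))*(6 + 2) = -208000*8 = -1664000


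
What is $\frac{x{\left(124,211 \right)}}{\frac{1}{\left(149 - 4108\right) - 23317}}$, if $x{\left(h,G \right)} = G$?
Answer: $-5755236$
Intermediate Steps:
$\frac{x{\left(124,211 \right)}}{\frac{1}{\left(149 - 4108\right) - 23317}} = \frac{211}{\frac{1}{\left(149 - 4108\right) - 23317}} = \frac{211}{\frac{1}{-3959 - 23317}} = \frac{211}{\frac{1}{-27276}} = \frac{211}{- \frac{1}{27276}} = 211 \left(-27276\right) = -5755236$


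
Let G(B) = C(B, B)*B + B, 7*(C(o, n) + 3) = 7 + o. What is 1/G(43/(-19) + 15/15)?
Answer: 2527/3768 ≈ 0.67065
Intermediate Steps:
C(o, n) = -2 + o/7 (C(o, n) = -3 + (7 + o)/7 = -3 + (1 + o/7) = -2 + o/7)
G(B) = B + B*(-2 + B/7) (G(B) = (-2 + B/7)*B + B = B*(-2 + B/7) + B = B + B*(-2 + B/7))
1/G(43/(-19) + 15/15) = 1/((43/(-19) + 15/15)*(-7 + (43/(-19) + 15/15))/7) = 1/((43*(-1/19) + 15*(1/15))*(-7 + (43*(-1/19) + 15*(1/15)))/7) = 1/((-43/19 + 1)*(-7 + (-43/19 + 1))/7) = 1/((⅐)*(-24/19)*(-7 - 24/19)) = 1/((⅐)*(-24/19)*(-157/19)) = 1/(3768/2527) = 2527/3768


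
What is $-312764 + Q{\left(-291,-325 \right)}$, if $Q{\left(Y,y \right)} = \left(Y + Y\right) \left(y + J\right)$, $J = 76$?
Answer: $-167846$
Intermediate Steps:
$Q{\left(Y,y \right)} = 2 Y \left(76 + y\right)$ ($Q{\left(Y,y \right)} = \left(Y + Y\right) \left(y + 76\right) = 2 Y \left(76 + y\right)$)
$-312764 + Q{\left(-291,-325 \right)} = -312764 + 2 \left(-291\right) \left(76 - 325\right) = -312764 + 2 \left(-291\right) \left(-249\right) = -312764 + 144918 = -167846$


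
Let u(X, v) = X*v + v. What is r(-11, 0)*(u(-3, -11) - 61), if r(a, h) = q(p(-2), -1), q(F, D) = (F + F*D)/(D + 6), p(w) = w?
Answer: 0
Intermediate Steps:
q(F, D) = (F + D*F)/(6 + D)
u(X, v) = v + X*v
r(a, h) = 0 (r(a, h) = -2*(1 - 1)/(6 - 1) = -2*0/5 = -2*⅕*0 = 0)
r(-11, 0)*(u(-3, -11) - 61) = 0*(-11*(1 - 3) - 61) = 0*(-11*(-2) - 61) = 0*(22 - 61) = 0*(-39) = 0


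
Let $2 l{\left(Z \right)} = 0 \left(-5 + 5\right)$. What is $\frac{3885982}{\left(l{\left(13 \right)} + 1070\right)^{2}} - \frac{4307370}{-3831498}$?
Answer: $\frac{1651720014503}{365556838350} \approx 4.5184$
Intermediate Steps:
$l{\left(Z \right)} = 0$ ($l{\left(Z \right)} = \frac{0 \left(-5 + 5\right)}{2} = \frac{0 \cdot 0}{2} = \frac{1}{2} \cdot 0 = 0$)
$\frac{3885982}{\left(l{\left(13 \right)} + 1070\right)^{2}} - \frac{4307370}{-3831498} = \frac{3885982}{\left(0 + 1070\right)^{2}} - \frac{4307370}{-3831498} = \frac{3885982}{1070^{2}} - - \frac{717895}{638583} = \frac{3885982}{1144900} + \frac{717895}{638583} = 3885982 \cdot \frac{1}{1144900} + \frac{717895}{638583} = \frac{1942991}{572450} + \frac{717895}{638583} = \frac{1651720014503}{365556838350}$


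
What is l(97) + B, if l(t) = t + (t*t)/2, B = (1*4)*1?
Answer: 9611/2 ≈ 4805.5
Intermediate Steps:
B = 4 (B = 4*1 = 4)
l(t) = t + t²/2 (l(t) = t + t²*(½) = t + t²/2)
l(97) + B = (½)*97*(2 + 97) + 4 = (½)*97*99 + 4 = 9603/2 + 4 = 9611/2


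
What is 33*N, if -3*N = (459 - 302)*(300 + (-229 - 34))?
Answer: -63899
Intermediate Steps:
N = -5809/3 (N = -(459 - 302)*(300 + (-229 - 34))/3 = -157*(300 - 263)/3 = -157*37/3 = -1/3*5809 = -5809/3 ≈ -1936.3)
33*N = 33*(-5809/3) = -63899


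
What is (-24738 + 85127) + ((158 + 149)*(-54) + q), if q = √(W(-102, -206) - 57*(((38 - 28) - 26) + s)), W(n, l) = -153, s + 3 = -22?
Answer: 43811 + 2*√546 ≈ 43858.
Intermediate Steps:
s = -25 (s = -3 - 22 = -25)
q = 2*√546 (q = √(-153 - 57*(((38 - 28) - 26) - 25)) = √(-153 - 57*((10 - 26) - 25)) = √(-153 - 57*(-16 - 25)) = √(-153 - 57*(-41)) = √(-153 + 2337) = √2184 = 2*√546 ≈ 46.733)
(-24738 + 85127) + ((158 + 149)*(-54) + q) = (-24738 + 85127) + ((158 + 149)*(-54) + 2*√546) = 60389 + (307*(-54) + 2*√546) = 60389 + (-16578 + 2*√546) = 43811 + 2*√546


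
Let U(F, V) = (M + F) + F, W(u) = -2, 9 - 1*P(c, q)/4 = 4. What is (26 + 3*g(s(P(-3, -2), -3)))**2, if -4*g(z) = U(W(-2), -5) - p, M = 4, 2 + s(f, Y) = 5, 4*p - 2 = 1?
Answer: 180625/256 ≈ 705.57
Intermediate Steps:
p = 3/4 (p = 1/2 + (1/4)*1 = 1/2 + 1/4 = 3/4 ≈ 0.75000)
P(c, q) = 20 (P(c, q) = 36 - 4*4 = 36 - 16 = 20)
s(f, Y) = 3 (s(f, Y) = -2 + 5 = 3)
U(F, V) = 4 + 2*F (U(F, V) = (4 + F) + F = 4 + 2*F)
g(z) = 3/16 (g(z) = -((4 + 2*(-2)) - 1*3/4)/4 = -((4 - 4) - 3/4)/4 = -(0 - 3/4)/4 = -1/4*(-3/4) = 3/16)
(26 + 3*g(s(P(-3, -2), -3)))**2 = (26 + 3*(3/16))**2 = (26 + 9/16)**2 = (425/16)**2 = 180625/256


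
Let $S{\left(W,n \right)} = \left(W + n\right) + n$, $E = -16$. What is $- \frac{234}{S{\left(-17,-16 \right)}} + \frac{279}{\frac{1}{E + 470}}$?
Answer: $\frac{6206868}{49} \approx 1.2667 \cdot 10^{5}$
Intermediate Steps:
$S{\left(W,n \right)} = W + 2 n$
$- \frac{234}{S{\left(-17,-16 \right)}} + \frac{279}{\frac{1}{E + 470}} = - \frac{234}{-17 + 2 \left(-16\right)} + \frac{279}{\frac{1}{-16 + 470}} = - \frac{234}{-17 - 32} + \frac{279}{\frac{1}{454}} = - \frac{234}{-49} + 279 \frac{1}{\frac{1}{454}} = \left(-234\right) \left(- \frac{1}{49}\right) + 279 \cdot 454 = \frac{234}{49} + 126666 = \frac{6206868}{49}$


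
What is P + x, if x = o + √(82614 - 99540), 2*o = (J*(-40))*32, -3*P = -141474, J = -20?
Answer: 59958 + I*√16926 ≈ 59958.0 + 130.1*I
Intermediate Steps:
P = 47158 (P = -⅓*(-141474) = 47158)
o = 12800 (o = (-20*(-40)*32)/2 = (800*32)/2 = (½)*25600 = 12800)
x = 12800 + I*√16926 (x = 12800 + √(82614 - 99540) = 12800 + √(-16926) = 12800 + I*√16926 ≈ 12800.0 + 130.1*I)
P + x = 47158 + (12800 + I*√16926) = 59958 + I*√16926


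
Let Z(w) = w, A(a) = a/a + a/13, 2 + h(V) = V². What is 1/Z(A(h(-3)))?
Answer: 13/20 ≈ 0.65000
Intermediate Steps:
h(V) = -2 + V²
A(a) = 1 + a/13 (A(a) = 1 + a*(1/13) = 1 + a/13)
1/Z(A(h(-3))) = 1/(1 + (-2 + (-3)²)/13) = 1/(1 + (-2 + 9)/13) = 1/(1 + (1/13)*7) = 1/(1 + 7/13) = 1/(20/13) = 13/20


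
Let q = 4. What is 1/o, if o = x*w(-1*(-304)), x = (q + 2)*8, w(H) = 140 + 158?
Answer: 1/14304 ≈ 6.9911e-5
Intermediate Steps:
w(H) = 298
x = 48 (x = (4 + 2)*8 = 6*8 = 48)
o = 14304 (o = 48*298 = 14304)
1/o = 1/14304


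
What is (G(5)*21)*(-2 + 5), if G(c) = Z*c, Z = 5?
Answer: 1575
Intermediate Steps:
G(c) = 5*c
(G(5)*21)*(-2 + 5) = ((5*5)*21)*(-2 + 5) = (25*21)*3 = 525*3 = 1575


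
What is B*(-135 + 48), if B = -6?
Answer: 522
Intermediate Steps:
B*(-135 + 48) = -6*(-135 + 48) = -6*(-87) = 522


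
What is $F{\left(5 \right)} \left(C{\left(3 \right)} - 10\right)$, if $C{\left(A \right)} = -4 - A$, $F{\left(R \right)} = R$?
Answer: $-85$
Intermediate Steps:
$F{\left(5 \right)} \left(C{\left(3 \right)} - 10\right) = 5 \left(\left(-4 - 3\right) - 10\right) = 5 \left(-7 - 10\right) = 5 \left(-17\right) = -85$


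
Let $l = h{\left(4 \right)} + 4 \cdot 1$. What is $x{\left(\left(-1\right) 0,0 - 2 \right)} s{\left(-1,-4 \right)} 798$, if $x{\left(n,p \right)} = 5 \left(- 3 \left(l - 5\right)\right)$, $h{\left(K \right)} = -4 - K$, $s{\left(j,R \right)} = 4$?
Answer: $430920$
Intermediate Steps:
$l = -4$ ($l = \left(-4 - 4\right) + 4 \cdot 1 = \left(-4 - 4\right) + 4 = -8 + 4 = -4$)
$x{\left(n,p \right)} = 135$ ($x{\left(n,p \right)} = 5 \left(- 3 \left(-4 - 5\right)\right) = 5 \left(\left(-3\right) \left(-9\right)\right) = 5 \cdot 27 = 135$)
$x{\left(\left(-1\right) 0,0 - 2 \right)} s{\left(-1,-4 \right)} 798 = 135 \cdot 4 \cdot 798 = 540 \cdot 798 = 430920$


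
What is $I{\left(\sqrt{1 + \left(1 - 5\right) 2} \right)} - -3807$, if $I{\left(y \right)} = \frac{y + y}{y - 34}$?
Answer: $\frac{4427555}{1163} - \frac{68 i \sqrt{7}}{1163} \approx 3807.0 - 0.1547 i$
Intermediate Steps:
$I{\left(y \right)} = \frac{2 y}{-34 + y}$
$I{\left(\sqrt{1 + \left(1 - 5\right) 2} \right)} - -3807 = \frac{2 \sqrt{1 + \left(1 - 5\right) 2}}{-34 + \sqrt{1 + \left(1 - 5\right) 2}} - -3807 = \frac{2 \sqrt{1 - 8}}{-34 + \sqrt{1 - 8}} + 3807 = \frac{2 \sqrt{-7}}{-34 + \sqrt{-7}} + 3807 = \frac{2 i \sqrt{7}}{-34 + i \sqrt{7}} + 3807 = 3807 + \frac{2 i \sqrt{7}}{-34 + i \sqrt{7}}$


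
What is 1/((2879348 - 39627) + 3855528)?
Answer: 1/6695249 ≈ 1.4936e-7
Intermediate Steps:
1/((2879348 - 39627) + 3855528) = 1/(2839721 + 3855528) = 1/6695249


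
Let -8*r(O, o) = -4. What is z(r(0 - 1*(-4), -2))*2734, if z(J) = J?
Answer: 1367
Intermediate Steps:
r(O, o) = ½ (r(O, o) = -⅛*(-4) = ½)
z(r(0 - 1*(-4), -2))*2734 = (½)*2734 = 1367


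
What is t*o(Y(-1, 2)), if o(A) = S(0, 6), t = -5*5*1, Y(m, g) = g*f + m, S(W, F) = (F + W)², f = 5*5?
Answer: -900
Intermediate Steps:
f = 25
Y(m, g) = m + 25*g (Y(m, g) = g*25 + m = 25*g + m = m + 25*g)
t = -25 (t = -25*1 = -25)
o(A) = 36 (o(A) = (6 + 0)² = 6² = 36)
t*o(Y(-1, 2)) = -25*36 = -900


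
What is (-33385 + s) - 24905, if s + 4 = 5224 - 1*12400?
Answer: -65470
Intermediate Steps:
s = -7180 (s = -4 + (5224 - 1*12400) = -4 + (5224 - 12400) = -4 - 7176 = -7180)
(-33385 + s) - 24905 = (-33385 - 7180) - 24905 = -40565 - 24905 = -65470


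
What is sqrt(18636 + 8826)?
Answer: sqrt(27462) ≈ 165.72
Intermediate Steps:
sqrt(18636 + 8826) = sqrt(27462)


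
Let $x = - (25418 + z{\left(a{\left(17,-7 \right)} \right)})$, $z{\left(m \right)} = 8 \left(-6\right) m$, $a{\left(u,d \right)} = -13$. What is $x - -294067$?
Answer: $268025$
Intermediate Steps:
$z{\left(m \right)} = - 48 m$
$x = -26042$ ($x = - (25418 - -624) = - (25418 + 624) = \left(-1\right) 26042 = -26042$)
$x - -294067 = -26042 - -294067 = -26042 + 294067 = 268025$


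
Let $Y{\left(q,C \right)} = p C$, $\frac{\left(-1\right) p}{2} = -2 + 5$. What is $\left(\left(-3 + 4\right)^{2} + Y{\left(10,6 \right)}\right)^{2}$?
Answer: $1225$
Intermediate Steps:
$p = -6$ ($p = - 2 \left(-2 + 5\right) = \left(-2\right) 3 = -6$)
$Y{\left(q,C \right)} = - 6 C$
$\left(\left(-3 + 4\right)^{2} + Y{\left(10,6 \right)}\right)^{2} = \left(\left(-3 + 4\right)^{2} - 36\right)^{2} = \left(1^{2} - 36\right)^{2} = \left(1 - 36\right)^{2} = \left(-35\right)^{2} = 1225$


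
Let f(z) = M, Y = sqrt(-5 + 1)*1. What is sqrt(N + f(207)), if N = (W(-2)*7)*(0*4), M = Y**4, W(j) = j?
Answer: 4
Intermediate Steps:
Y = 2*I (Y = sqrt(-4)*1 = (2*I)*1 = 2*I ≈ 2.0*I)
M = 16 (M = (2*I)**4 = 16)
f(z) = 16
N = 0 (N = (-2*7)*(0*4) = -14*0 = 0)
sqrt(N + f(207)) = sqrt(0 + 16) = sqrt(16) = 4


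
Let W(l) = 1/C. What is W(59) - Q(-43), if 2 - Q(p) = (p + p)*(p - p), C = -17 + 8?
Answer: -19/9 ≈ -2.1111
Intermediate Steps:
C = -9
W(l) = -⅑ (W(l) = 1/(-9) = -⅑)
Q(p) = 2 (Q(p) = 2 - (p + p)*(p - p) = 2 - 2*p*0 = 2 - 1*0 = 2 + 0 = 2)
W(59) - Q(-43) = -⅑ - 1*2 = -⅑ - 2 = -19/9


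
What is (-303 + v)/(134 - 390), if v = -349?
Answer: 163/64 ≈ 2.5469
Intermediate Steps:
(-303 + v)/(134 - 390) = (-303 - 349)/(134 - 390) = -652/(-256) = -652*(-1/256) = 163/64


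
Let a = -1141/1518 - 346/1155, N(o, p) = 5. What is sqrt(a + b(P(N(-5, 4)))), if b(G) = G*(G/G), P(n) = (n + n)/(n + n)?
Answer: I*sqrt(16062970)/17710 ≈ 0.22631*I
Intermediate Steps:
P(n) = 1 (P(n) = (2*n)/((2*n)) = (2*n)*(1/(2*n)) = 1)
b(G) = G (b(G) = G*1 = G)
a = -18617/17710 (a = -1141*1/1518 - 346*1/1155 = -1141/1518 - 346/1155 = -18617/17710 ≈ -1.0512)
sqrt(a + b(P(N(-5, 4)))) = sqrt(-18617/17710 + 1) = sqrt(-907/17710) = I*sqrt(16062970)/17710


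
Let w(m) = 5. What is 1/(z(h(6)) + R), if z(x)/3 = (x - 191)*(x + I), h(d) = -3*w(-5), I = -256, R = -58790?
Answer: 1/108688 ≈ 9.2007e-6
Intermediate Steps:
h(d) = -15 (h(d) = -3*5 = -15)
z(x) = 3*(-256 + x)*(-191 + x) (z(x) = 3*((x - 191)*(x - 256)) = 3*((-191 + x)*(-256 + x)) = 3*((-256 + x)*(-191 + x)) = 3*(-256 + x)*(-191 + x))
1/(z(h(6)) + R) = 1/((146688 - 1341*(-15) + 3*(-15)**2) - 58790) = 1/((146688 + 20115 + 3*225) - 58790) = 1/((146688 + 20115 + 675) - 58790) = 1/(167478 - 58790) = 1/108688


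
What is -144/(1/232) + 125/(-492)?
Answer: -16436861/492 ≈ -33408.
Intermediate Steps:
-144/(1/232) + 125/(-492) = -144/1/232 + 125*(-1/492) = -144*232 - 125/492 = -33408 - 125/492 = -16436861/492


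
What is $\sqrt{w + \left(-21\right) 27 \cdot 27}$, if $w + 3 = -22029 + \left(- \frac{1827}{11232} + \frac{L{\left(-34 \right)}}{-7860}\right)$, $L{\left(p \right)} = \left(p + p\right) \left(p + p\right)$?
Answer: $\frac{i \sqrt{1559503903632090}}{204360} \approx 193.24 i$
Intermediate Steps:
$L{\left(p \right)} = 4 p^{2}$ ($L{\left(p \right)} = 2 p 2 p = 4 p^{2}$)
$w = - \frac{18010451941}{817440}$ ($w = -3 - \left(\frac{27492395}{1248} - \frac{4 \left(-34\right)^{2}}{-7860}\right) = -3 - \left(\frac{27492395}{1248} - 4 \cdot 1156 \left(- \frac{1}{7860}\right)\right) = -3 + \left(-22029 + \left(- \frac{203}{1248} + 4624 \left(- \frac{1}{7860}\right)\right)\right) = -3 - \frac{18007999621}{817440} = - \frac{18010451941}{817440} \approx -22033.0$)
$\sqrt{w + \left(-21\right) 27 \cdot 27} = \sqrt{- \frac{18010451941}{817440} + \left(-21\right) 27 \cdot 27} = \sqrt{- \frac{18010451941}{817440} - 15309} = \sqrt{- \frac{30524640901}{817440}} = \frac{i \sqrt{1559503903632090}}{204360}$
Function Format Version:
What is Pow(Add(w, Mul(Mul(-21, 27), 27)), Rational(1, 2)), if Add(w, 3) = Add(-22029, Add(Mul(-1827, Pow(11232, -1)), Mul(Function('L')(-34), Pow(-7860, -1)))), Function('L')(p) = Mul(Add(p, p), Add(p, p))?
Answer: Mul(Rational(1, 204360), I, Pow(1559503903632090, Rational(1, 2))) ≈ Mul(193.24, I)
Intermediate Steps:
Function('L')(p) = Mul(4, Pow(p, 2)) (Function('L')(p) = Mul(Mul(2, p), Mul(2, p)) = Mul(4, Pow(p, 2)))
w = Rational(-18010451941, 817440) (w = Add(-3, Add(-22029, Add(Mul(-1827, Pow(11232, -1)), Mul(Mul(4, Pow(-34, 2)), Pow(-7860, -1))))) = Add(-3, Add(-22029, Add(Mul(-1827, Rational(1, 11232)), Mul(Mul(4, 1156), Rational(-1, 7860))))) = Add(-3, Add(-22029, Add(Rational(-203, 1248), Mul(4624, Rational(-1, 7860))))) = Add(-3, Add(-22029, Add(Rational(-203, 1248), Rational(-1156, 1965)))) = Add(-3, Add(-22029, Rational(-613861, 817440))) = Add(-3, Rational(-18007999621, 817440)) = Rational(-18010451941, 817440) ≈ -22033.)
Pow(Add(w, Mul(Mul(-21, 27), 27)), Rational(1, 2)) = Pow(Add(Rational(-18010451941, 817440), Mul(Mul(-21, 27), 27)), Rational(1, 2)) = Pow(Add(Rational(-18010451941, 817440), Mul(-567, 27)), Rational(1, 2)) = Pow(Add(Rational(-18010451941, 817440), -15309), Rational(1, 2)) = Pow(Rational(-30524640901, 817440), Rational(1, 2)) = Mul(Rational(1, 204360), I, Pow(1559503903632090, Rational(1, 2)))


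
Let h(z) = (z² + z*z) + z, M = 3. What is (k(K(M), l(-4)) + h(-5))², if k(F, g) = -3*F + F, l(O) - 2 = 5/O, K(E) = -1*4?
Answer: 2809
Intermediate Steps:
K(E) = -4
l(O) = 2 + 5/O
h(z) = z + 2*z² (h(z) = (z² + z²) + z = 2*z² + z = z + 2*z²)
k(F, g) = -2*F
(k(K(M), l(-4)) + h(-5))² = (-2*(-4) - 5*(1 + 2*(-5)))² = (8 - 5*(1 - 10))² = (8 - 5*(-9))² = (8 + 45)² = 53² = 2809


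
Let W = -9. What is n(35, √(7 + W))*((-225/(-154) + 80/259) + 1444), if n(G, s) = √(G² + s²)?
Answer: 8237997*√1223/5698 ≈ 50561.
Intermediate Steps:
n(35, √(7 + W))*((-225/(-154) + 80/259) + 1444) = √(35² + (√(7 - 9))²)*((-225/(-154) + 80/259) + 1444) = √(1225 + (√(-2))²)*((-225*(-1/154) + 80*(1/259)) + 1444) = √(1225 + (I*√2)²)*((225/154 + 80/259) + 1444) = √(1225 - 2)*(10085/5698 + 1444) = √1223*(8237997/5698) = 8237997*√1223/5698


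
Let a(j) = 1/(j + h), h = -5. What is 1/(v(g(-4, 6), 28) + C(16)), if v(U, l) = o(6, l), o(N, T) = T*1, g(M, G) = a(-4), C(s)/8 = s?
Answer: 1/156 ≈ 0.0064103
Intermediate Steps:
C(s) = 8*s
a(j) = 1/(-5 + j) (a(j) = 1/(j - 5) = 1/(-5 + j))
g(M, G) = -1/9 (g(M, G) = 1/(-5 - 4) = 1/(-9) = -1/9)
o(N, T) = T
v(U, l) = l
1/(v(g(-4, 6), 28) + C(16)) = 1/(28 + 8*16) = 1/(28 + 128) = 1/156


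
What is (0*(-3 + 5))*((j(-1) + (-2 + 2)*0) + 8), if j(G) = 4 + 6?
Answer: 0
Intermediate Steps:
j(G) = 10
(0*(-3 + 5))*((j(-1) + (-2 + 2)*0) + 8) = (0*(-3 + 5))*((10 + (-2 + 2)*0) + 8) = (0*2)*((10 + 0*0) + 8) = 0*((10 + 0) + 8) = 0*(10 + 8) = 0*18 = 0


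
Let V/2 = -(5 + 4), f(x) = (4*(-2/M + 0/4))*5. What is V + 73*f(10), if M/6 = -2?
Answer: 676/3 ≈ 225.33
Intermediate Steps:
M = -12 (M = 6*(-2) = -12)
f(x) = 10/3 (f(x) = (4*(-2/(-12) + 0/4))*5 = (4*(-2*(-1/12) + 0*(1/4)))*5 = (4*(1/6 + 0))*5 = (4*(1/6))*5 = (2/3)*5 = 10/3)
V = -18 (V = 2*(-(5 + 4)) = 2*(-1*9) = 2*(-9) = -18)
V + 73*f(10) = -18 + 73*(10/3) = -18 + 730/3 = 676/3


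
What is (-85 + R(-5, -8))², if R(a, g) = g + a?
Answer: 9604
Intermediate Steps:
R(a, g) = a + g
(-85 + R(-5, -8))² = (-85 + (-5 - 8))² = (-85 - 13)² = (-98)² = 9604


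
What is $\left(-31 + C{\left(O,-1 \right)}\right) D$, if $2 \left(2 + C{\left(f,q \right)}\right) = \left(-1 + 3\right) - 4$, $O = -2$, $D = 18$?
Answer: $-612$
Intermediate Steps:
$C{\left(f,q \right)} = -3$ ($C{\left(f,q \right)} = -2 + \frac{\left(-1 + 3\right) - 4}{2} = -2 + \frac{2 - 4}{2} = -2 + \frac{1}{2} \left(-2\right) = -2 - 1 = -3$)
$\left(-31 + C{\left(O,-1 \right)}\right) D = \left(-31 - 3\right) 18 = \left(-34\right) 18 = -612$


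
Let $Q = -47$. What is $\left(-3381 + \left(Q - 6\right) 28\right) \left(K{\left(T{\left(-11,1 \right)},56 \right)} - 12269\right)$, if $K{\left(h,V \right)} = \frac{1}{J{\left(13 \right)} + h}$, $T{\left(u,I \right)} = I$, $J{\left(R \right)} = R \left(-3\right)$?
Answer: $\frac{2268174895}{38} \approx 5.9689 \cdot 10^{7}$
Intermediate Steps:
$J{\left(R \right)} = - 3 R$
$K{\left(h,V \right)} = \frac{1}{-39 + h}$ ($K{\left(h,V \right)} = \frac{1}{\left(-3\right) 13 + h} = \frac{1}{-39 + h}$)
$\left(-3381 + \left(Q - 6\right) 28\right) \left(K{\left(T{\left(-11,1 \right)},56 \right)} - 12269\right) = \left(-3381 + \left(-47 - 6\right) 28\right) \left(\frac{1}{-39 + 1} - 12269\right) = \left(-3381 - 1484\right) \left(\frac{1}{-38} - 12269\right) = \left(-3381 - 1484\right) \left(- \frac{1}{38} - 12269\right) = \left(-4865\right) \left(- \frac{466223}{38}\right) = \frac{2268174895}{38}$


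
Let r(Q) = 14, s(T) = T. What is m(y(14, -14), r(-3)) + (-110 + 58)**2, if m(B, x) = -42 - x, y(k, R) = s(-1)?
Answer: 2648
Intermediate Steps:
y(k, R) = -1
m(y(14, -14), r(-3)) + (-110 + 58)**2 = (-42 - 1*14) + (-110 + 58)**2 = (-42 - 14) + (-52)**2 = -56 + 2704 = 2648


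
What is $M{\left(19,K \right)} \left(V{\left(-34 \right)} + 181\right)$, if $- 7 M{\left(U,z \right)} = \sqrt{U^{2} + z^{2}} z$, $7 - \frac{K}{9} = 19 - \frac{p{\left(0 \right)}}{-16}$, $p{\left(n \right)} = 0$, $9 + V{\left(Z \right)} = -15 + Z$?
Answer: $\frac{66420 \sqrt{481}}{7} \approx 2.081 \cdot 10^{5}$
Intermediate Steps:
$V{\left(Z \right)} = -24 + Z$ ($V{\left(Z \right)} = -9 + \left(-15 + Z\right) = -24 + Z$)
$K = -108$ ($K = 63 - 9 \left(19 - \frac{0}{-16}\right) = 63 - 9 \left(19 - 0 \left(- \frac{1}{16}\right)\right) = 63 - 9 \left(19 - 0\right) = 63 - 9 \left(19 + 0\right) = 63 - 171 = -108$)
$M{\left(U,z \right)} = - \frac{z \sqrt{U^{2} + z^{2}}}{7}$ ($M{\left(U,z \right)} = - \frac{\sqrt{U^{2} + z^{2}} z}{7} = - \frac{z \sqrt{U^{2} + z^{2}}}{7}$)
$M{\left(19,K \right)} \left(V{\left(-34 \right)} + 181\right) = \left(- \frac{1}{7}\right) \left(-108\right) \sqrt{19^{2} + \left(-108\right)^{2}} \left(\left(-24 - 34\right) + 181\right) = \left(- \frac{1}{7}\right) \left(-108\right) \sqrt{361 + 11664} \left(-58 + 181\right) = \left(- \frac{1}{7}\right) \left(-108\right) \sqrt{12025} \cdot 123 = \left(- \frac{1}{7}\right) \left(-108\right) 5 \sqrt{481} \cdot 123 = \frac{540 \sqrt{481}}{7} \cdot 123 = \frac{66420 \sqrt{481}}{7}$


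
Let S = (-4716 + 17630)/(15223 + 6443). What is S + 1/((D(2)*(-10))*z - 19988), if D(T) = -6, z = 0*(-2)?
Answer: 129051683/216530004 ≈ 0.59600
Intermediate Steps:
z = 0
S = 6457/10833 (S = 12914/21666 = 12914*(1/21666) = 6457/10833 ≈ 0.59605)
S + 1/((D(2)*(-10))*z - 19988) = 6457/10833 + 1/(-6*(-10)*0 - 19988) = 6457/10833 + 1/(60*0 - 19988) = 6457/10833 + 1/(0 - 19988) = 6457/10833 + 1/(-19988) = 6457/10833 - 1/19988 = 129051683/216530004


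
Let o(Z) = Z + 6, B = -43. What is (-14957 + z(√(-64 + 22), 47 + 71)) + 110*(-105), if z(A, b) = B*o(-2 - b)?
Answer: -21605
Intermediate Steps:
o(Z) = 6 + Z
z(A, b) = -172 + 43*b (z(A, b) = -43*(6 + (-2 - b)) = -43*(4 - b) = -172 + 43*b)
(-14957 + z(√(-64 + 22), 47 + 71)) + 110*(-105) = (-14957 + (-172 + 43*(47 + 71))) + 110*(-105) = (-14957 + (-172 + 43*118)) - 11550 = (-14957 + (-172 + 5074)) - 11550 = (-14957 + 4902) - 11550 = -10055 - 11550 = -21605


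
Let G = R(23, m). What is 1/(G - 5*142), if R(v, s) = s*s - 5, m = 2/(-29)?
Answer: -841/601311 ≈ -0.0013986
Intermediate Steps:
m = -2/29 (m = 2*(-1/29) = -2/29 ≈ -0.068966)
R(v, s) = -5 + s² (R(v, s) = s² - 5 = -5 + s²)
G = -4201/841 (G = -5 + (-2/29)² = -5 + 4/841 = -4201/841 ≈ -4.9952)
1/(G - 5*142) = 1/(-4201/841 - 5*142) = 1/(-4201/841 - 710) = 1/(-601311/841) = -841/601311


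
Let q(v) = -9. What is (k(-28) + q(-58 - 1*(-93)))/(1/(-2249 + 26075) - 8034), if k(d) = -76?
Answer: 2025210/191418083 ≈ 0.010580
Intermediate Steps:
(k(-28) + q(-58 - 1*(-93)))/(1/(-2249 + 26075) - 8034) = (-76 - 9)/(1/(-2249 + 26075) - 8034) = -85/(1/23826 - 8034) = -85/(-191418083/23826) = -85*(-23826/191418083) = 2025210/191418083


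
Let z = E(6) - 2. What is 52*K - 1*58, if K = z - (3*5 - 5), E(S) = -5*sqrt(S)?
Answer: -682 - 260*sqrt(6) ≈ -1318.9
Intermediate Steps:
z = -2 - 5*sqrt(6) (z = -5*sqrt(6) - 2 = -2 - 5*sqrt(6) ≈ -14.247)
K = -12 - 5*sqrt(6) (K = (-2 - 5*sqrt(6)) - (3*5 - 5) = (-2 - 5*sqrt(6)) - (15 - 5) = (-2 - 5*sqrt(6)) - 1*10 = (-2 - 5*sqrt(6)) - 10 = -12 - 5*sqrt(6) ≈ -24.247)
52*K - 1*58 = 52*(-12 - 5*sqrt(6)) - 1*58 = (-624 - 260*sqrt(6)) - 58 = -682 - 260*sqrt(6)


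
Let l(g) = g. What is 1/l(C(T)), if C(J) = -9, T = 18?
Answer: -⅑ ≈ -0.11111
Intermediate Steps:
1/l(C(T)) = 1/(-9) = -⅑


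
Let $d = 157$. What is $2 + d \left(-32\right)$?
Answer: $-5022$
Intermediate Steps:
$2 + d \left(-32\right) = 2 + 157 \left(-32\right) = 2 - 5024 = -5022$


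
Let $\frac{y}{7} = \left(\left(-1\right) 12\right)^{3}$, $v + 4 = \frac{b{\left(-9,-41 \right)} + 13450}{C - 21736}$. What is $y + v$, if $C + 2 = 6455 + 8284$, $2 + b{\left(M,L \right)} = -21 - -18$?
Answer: $- \frac{84701345}{6999} \approx -12102.0$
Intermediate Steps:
$b{\left(M,L \right)} = -5$ ($b{\left(M,L \right)} = -2 - 3 = -5$)
$C = 14737$ ($C = -2 + \left(6455 + 8284\right) = -2 + 14739 = 14737$)
$v = - \frac{41441}{6999}$ ($v = -4 + \frac{-5 + 13450}{14737 - 21736} = -4 + \frac{13445}{14737 - 21736} = -4 + \frac{13445}{-6999} = -4 + 13445 \left(- \frac{1}{6999}\right) = -4 - \frac{13445}{6999} = - \frac{41441}{6999} \approx -5.921$)
$y = -12096$ ($y = 7 \left(\left(-1\right) 12\right)^{3} = 7 \left(-12\right)^{3} = 7 \left(-1728\right) = -12096$)
$y + v = -12096 - \frac{41441}{6999} = - \frac{84701345}{6999}$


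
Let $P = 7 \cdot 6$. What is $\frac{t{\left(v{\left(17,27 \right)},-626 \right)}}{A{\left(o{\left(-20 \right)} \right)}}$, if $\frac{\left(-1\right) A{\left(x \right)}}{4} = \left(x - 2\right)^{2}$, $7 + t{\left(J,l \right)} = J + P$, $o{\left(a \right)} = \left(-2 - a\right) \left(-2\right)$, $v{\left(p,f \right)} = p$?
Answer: $- \frac{13}{1444} \approx -0.0090028$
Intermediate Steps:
$P = 42$
$o{\left(a \right)} = 4 + 2 a$
$t{\left(J,l \right)} = 35 + J$ ($t{\left(J,l \right)} = -7 + \left(J + 42\right) = -7 + \left(42 + J\right) = 35 + J$)
$A{\left(x \right)} = - 4 \left(-2 + x\right)^{2}$ ($A{\left(x \right)} = - 4 \left(x - 2\right)^{2} = - 4 \left(-2 + x\right)^{2}$)
$\frac{t{\left(v{\left(17,27 \right)},-626 \right)}}{A{\left(o{\left(-20 \right)} \right)}} = \frac{35 + 17}{\left(-4\right) \left(-2 + \left(4 + 2 \left(-20\right)\right)\right)^{2}} = \frac{52}{\left(-4\right) \left(-2 + \left(4 - 40\right)\right)^{2}} = \frac{52}{\left(-4\right) \left(-2 - 36\right)^{2}} = \frac{52}{\left(-4\right) \left(-38\right)^{2}} = \frac{52}{\left(-4\right) 1444} = \frac{52}{-5776} = 52 \left(- \frac{1}{5776}\right) = - \frac{13}{1444}$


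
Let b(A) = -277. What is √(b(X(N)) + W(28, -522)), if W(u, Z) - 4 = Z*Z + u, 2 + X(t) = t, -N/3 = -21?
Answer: √272239 ≈ 521.77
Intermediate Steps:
N = 63 (N = -3*(-21) = 63)
X(t) = -2 + t
W(u, Z) = 4 + u + Z² (W(u, Z) = 4 + (Z*Z + u) = 4 + (Z² + u) = 4 + (u + Z²) = 4 + u + Z²)
√(b(X(N)) + W(28, -522)) = √(-277 + (4 + 28 + (-522)²)) = √(-277 + (4 + 28 + 272484)) = √(-277 + 272516) = √272239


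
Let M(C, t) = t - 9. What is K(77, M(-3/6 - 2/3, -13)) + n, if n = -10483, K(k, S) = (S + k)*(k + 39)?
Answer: -4103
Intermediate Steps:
M(C, t) = -9 + t
K(k, S) = (39 + k)*(S + k) (K(k, S) = (S + k)*(39 + k) = (39 + k)*(S + k))
K(77, M(-3/6 - 2/3, -13)) + n = (77² + 39*(-9 - 13) + 39*77 + (-9 - 13)*77) - 10483 = (5929 + 39*(-22) + 3003 - 22*77) - 10483 = (5929 - 858 + 3003 - 1694) - 10483 = 6380 - 10483 = -4103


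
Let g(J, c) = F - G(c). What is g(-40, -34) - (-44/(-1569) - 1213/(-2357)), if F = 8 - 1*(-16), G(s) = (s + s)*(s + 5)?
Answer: -7205969989/3698133 ≈ -1948.5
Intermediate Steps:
G(s) = 2*s*(5 + s) (G(s) = (2*s)*(5 + s) = 2*s*(5 + s))
F = 24 (F = 8 + 16 = 24)
g(J, c) = 24 - 2*c*(5 + c)
g(-40, -34) - (-44/(-1569) - 1213/(-2357)) = (24 - 2*(-34)*(5 - 34)) - (-44/(-1569) - 1213/(-2357)) = (24 - 2*(-34)*(-29)) - (-44*(-1/1569) - 1213*(-1/2357)) = (24 - 1972) - (44/1569 + 1213/2357) = -1948 - 1*2006905/3698133 = -1948 - 2006905/3698133 = -7205969989/3698133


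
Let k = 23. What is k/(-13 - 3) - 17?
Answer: -295/16 ≈ -18.438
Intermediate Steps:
k/(-13 - 3) - 17 = 23/(-13 - 3) - 17 = 23/(-16) - 17 = -1/16*23 - 17 = -23/16 - 17 = -295/16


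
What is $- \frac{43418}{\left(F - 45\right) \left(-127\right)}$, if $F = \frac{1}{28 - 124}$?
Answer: $- \frac{4168128}{548767} \approx -7.5954$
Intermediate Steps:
$F = - \frac{1}{96}$ ($F = \frac{1}{-96} = - \frac{1}{96} \approx -0.010417$)
$- \frac{43418}{\left(F - 45\right) \left(-127\right)} = - \frac{43418}{\left(- \frac{1}{96} - 45\right) \left(-127\right)} = - \frac{43418}{\left(- \frac{4321}{96}\right) \left(-127\right)} = - \frac{43418}{\frac{548767}{96}} = \left(-43418\right) \frac{96}{548767} = - \frac{4168128}{548767}$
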